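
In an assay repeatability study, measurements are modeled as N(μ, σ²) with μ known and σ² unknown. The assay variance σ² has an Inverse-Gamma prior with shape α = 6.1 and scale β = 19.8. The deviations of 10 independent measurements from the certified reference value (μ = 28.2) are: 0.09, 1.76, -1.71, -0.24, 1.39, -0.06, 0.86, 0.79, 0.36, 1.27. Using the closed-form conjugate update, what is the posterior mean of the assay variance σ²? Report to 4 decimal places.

2.5114

With known mean μ and an Inverse-Gamma(α, β) prior on σ², the Normal likelihood is conjugate: posterior is Inv-Gamma(α + n/2, β + Σ(xᵢ−μ)²/2).
Σ(xᵢ−μ)² = (0.09)² + (1.76)² + (-1.71)² + (-0.24)² + (1.39)² + (-0.06)² + (0.86)² + (0.79)² + (0.36)² + (1.27)² = 11.1293.
Posterior: Inv-Gamma(6.1 + 10/2, 19.8 + 11.1293/2) = Inv-Gamma(11.10, 25.36465).
E[σ²|data] = β/(α−1) = 25.36465/10.10 = 2.5114.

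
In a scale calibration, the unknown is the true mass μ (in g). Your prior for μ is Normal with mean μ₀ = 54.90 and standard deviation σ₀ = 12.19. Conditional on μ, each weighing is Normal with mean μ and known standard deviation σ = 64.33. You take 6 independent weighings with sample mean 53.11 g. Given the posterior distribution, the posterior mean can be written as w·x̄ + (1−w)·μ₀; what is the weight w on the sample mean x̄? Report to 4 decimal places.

For Normal data with known variance σ², a Normal(μ₀, σ₀²) prior on μ is conjugate. Posterior precision = 1/σ₀² + n/σ²; posterior mean is the precision-weighted average of μ₀ and x̄.
σ₀² = 12.19² = 148.5961, σ² = 64.33² = 4138.3489. Prior precision 1/σ₀² = 1/148.5961; data precision n/σ² = 6/4138.3489.
w = (n/σ²)/(1/σ₀² + n/σ²) = n·σ₀²/(σ² + n·σ₀²) = 6·148.5961/(4138.3489 + 6·148.5961) = 891.5766/5029.9255 = 0.1773.

0.1773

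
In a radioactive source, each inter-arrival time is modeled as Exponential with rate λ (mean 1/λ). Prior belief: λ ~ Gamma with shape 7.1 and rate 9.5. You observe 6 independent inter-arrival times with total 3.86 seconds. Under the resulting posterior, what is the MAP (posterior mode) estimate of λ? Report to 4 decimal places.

With a Gamma(shape α, rate β) prior on the exponential rate λ, the posterior after n observations with total T = Σxᵢ is Gamma(α+n, β+T).
Posterior: Gamma(7.1+6, 9.5+3.86) = Gamma(13.1, 13.36).
Mode = (α−1)/β = 0.9057.

0.9057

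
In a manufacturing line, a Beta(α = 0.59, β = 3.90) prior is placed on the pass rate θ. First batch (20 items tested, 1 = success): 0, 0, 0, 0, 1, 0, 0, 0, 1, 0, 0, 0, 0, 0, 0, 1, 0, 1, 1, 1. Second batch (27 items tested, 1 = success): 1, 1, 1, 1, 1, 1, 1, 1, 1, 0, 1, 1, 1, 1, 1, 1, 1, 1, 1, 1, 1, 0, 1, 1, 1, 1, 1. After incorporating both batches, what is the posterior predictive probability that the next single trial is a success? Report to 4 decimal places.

The Beta prior is conjugate to a Binomial/Bernoulli likelihood; the update adds successes to α and failures to β.
After batch 1: Beta(0.59+6, 3.90+14) = Beta(6.59, 17.90).
After batch 2: Beta(6.59+25, 17.90+2) = Beta(31.59, 19.90).
For a single future Bernoulli trial, P(success | data) = α/(α+β) = 0.6135.

0.6135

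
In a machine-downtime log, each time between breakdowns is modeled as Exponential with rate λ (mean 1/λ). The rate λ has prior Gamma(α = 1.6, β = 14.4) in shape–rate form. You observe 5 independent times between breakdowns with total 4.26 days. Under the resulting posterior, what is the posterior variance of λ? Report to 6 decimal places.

With a Gamma(shape α, rate β) prior on the exponential rate λ, the posterior after n observations with total T = Σxᵢ is Gamma(α+n, β+T).
Posterior: Gamma(1.6+5, 14.4+4.26) = Gamma(6.6, 18.66).
Var = α/β² = 0.018955.

0.018955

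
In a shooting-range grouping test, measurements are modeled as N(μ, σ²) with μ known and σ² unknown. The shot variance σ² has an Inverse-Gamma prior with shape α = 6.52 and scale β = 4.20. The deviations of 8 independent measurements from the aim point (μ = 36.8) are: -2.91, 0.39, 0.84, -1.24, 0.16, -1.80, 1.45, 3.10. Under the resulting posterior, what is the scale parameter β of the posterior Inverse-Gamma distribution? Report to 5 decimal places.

17.12075

With known mean μ and an Inverse-Gamma(α, β) prior on σ², the Normal likelihood is conjugate: posterior is Inv-Gamma(α + n/2, β + Σ(xᵢ−μ)²/2).
Σ(xᵢ−μ)² = (-2.91)² + (0.39)² + (0.84)² + (-1.24)² + (0.16)² + (-1.80)² + (1.45)² + (3.10)² = 25.8415.
Posterior: Inv-Gamma(6.52 + 8/2, 4.20 + 25.8415/2) = Inv-Gamma(10.52, 17.12075).
Posterior β = 17.12075.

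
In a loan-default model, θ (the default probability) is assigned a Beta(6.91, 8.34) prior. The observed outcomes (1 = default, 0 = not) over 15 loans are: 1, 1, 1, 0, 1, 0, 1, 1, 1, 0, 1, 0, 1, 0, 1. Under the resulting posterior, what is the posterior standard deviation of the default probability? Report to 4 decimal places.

The Beta prior is conjugate to a Binomial/Bernoulli likelihood; the update adds successes to α and failures to β.
Posterior: Beta(α+k, β+n−k) = Beta(6.91+10, 8.34+5) = Beta(16.91, 13.34).
Var = αβ/((α+β)²(α+β+1)) = 16.91·13.34/(30.25²·31.25) = 0.00788858; SD = √0.00788858 = 0.0888.

0.0888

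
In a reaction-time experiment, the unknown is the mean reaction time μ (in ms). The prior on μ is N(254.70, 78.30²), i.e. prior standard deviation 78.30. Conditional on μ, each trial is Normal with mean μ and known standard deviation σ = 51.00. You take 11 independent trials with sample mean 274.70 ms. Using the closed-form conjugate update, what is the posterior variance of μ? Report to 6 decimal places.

For Normal data with known variance σ², a Normal(μ₀, σ₀²) prior on μ is conjugate. Posterior precision = 1/σ₀² + n/σ²; posterior mean is the precision-weighted average of μ₀ and x̄.
σ₀² = 78.30² = 6130.89, σ² = 51.00² = 2601; σ² + n·σ₀² = 2601 + 11·6130.89 = 70040.79.
Posterior precision = 1/σ₀² + n/σ² = 1/6130.89 + 11/2601 = (σ² + n·σ₀²)/(σ₀²σ²) = 70040.79/(6130.89·2601); posterior variance σₙ² = σ₀²σ²/(σ² + n·σ₀²) = 6130.89·2601/70040.79 = 227.673687.

227.673687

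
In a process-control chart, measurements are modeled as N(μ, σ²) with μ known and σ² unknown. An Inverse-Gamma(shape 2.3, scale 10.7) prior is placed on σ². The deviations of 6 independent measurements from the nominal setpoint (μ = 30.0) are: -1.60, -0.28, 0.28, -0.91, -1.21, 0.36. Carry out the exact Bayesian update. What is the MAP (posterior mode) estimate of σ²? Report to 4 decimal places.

2.1062

With known mean μ and an Inverse-Gamma(α, β) prior on σ², the Normal likelihood is conjugate: posterior is Inv-Gamma(α + n/2, β + Σ(xᵢ−μ)²/2).
Σ(xᵢ−μ)² = (-1.60)² + (-0.28)² + (0.28)² + (-0.91)² + (-1.21)² + (0.36)² = 5.1386.
Posterior: Inv-Gamma(2.3 + 6/2, 10.7 + 5.1386/2) = Inv-Gamma(5.30, 13.26930).
Mode = β/(α+1) = 13.26930/6.30 = 2.1062.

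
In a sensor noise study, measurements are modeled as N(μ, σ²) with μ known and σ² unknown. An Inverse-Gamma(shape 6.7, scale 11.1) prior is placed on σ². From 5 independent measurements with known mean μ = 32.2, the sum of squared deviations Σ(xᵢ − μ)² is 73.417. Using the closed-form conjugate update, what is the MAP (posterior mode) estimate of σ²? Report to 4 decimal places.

4.6871

With known mean μ and an Inverse-Gamma(α, β) prior on σ², the Normal likelihood is conjugate: posterior is Inv-Gamma(α + n/2, β + Σ(xᵢ−μ)²/2).
Posterior: Inv-Gamma(6.7 + 5/2, 11.1 + 73.417/2) = Inv-Gamma(9.20, 47.8085).
Mode = β/(α+1) = 47.8085/10.20 = 4.6871.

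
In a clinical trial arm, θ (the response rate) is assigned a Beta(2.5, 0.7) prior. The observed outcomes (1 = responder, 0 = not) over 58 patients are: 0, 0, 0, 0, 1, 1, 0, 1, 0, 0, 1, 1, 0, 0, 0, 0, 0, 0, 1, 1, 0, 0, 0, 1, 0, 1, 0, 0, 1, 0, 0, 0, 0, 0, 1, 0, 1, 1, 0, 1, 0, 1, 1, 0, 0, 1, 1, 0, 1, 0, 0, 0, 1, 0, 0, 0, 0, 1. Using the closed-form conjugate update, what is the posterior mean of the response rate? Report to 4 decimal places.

0.3840

The Beta prior is conjugate to a Binomial/Bernoulli likelihood; the update adds successes to α and failures to β.
Posterior: Beta(α+k, β+n−k) = Beta(2.5+21, 0.7+37) = Beta(23.5, 37.7).
Posterior mean = α/(α+β) = 23.5/61.2 = 0.3840.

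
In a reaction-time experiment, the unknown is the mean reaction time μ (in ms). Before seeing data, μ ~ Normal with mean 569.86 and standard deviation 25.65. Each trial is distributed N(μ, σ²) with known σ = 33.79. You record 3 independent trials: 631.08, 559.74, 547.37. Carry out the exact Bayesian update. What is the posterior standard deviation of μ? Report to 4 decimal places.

15.5278

For Normal data with known variance σ², a Normal(μ₀, σ₀²) prior on μ is conjugate. Posterior precision = 1/σ₀² + n/σ²; posterior mean is the precision-weighted average of μ₀ and x̄.
σ₀² = 25.65² = 657.9225, σ² = 33.79² = 1141.7641; σ² + n·σ₀² = 1141.7641 + 3·657.9225 = 3115.5316.
Posterior precision = 1/σ₀² + n/σ² = 1/657.9225 + 3/1141.7641 = (σ² + n·σ₀²)/(σ₀²σ²) = 3115.5316/(657.9225·1141.7641); posterior variance σₙ² = σ₀²σ²/(σ² + n·σ₀²) = 657.9225·1141.7641/3115.5316 = 241.112076.
Posterior SD = √σₙ² = √(657.9225·1141.7641/3115.5316) = 15.5278.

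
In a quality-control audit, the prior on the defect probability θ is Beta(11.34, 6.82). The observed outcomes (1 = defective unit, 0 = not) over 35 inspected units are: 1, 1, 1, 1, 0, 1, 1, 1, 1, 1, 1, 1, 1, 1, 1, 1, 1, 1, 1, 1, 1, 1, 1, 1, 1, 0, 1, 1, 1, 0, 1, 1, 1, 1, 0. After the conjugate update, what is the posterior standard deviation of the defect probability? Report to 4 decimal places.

0.0547

The Beta prior is conjugate to a Binomial/Bernoulli likelihood; the update adds successes to α and failures to β.
Posterior: Beta(α+k, β+n−k) = Beta(11.34+31, 6.82+4) = Beta(42.34, 10.82).
Var = αβ/((α+β)²(α+β+1)) = 42.34·10.82/(53.16²·54.16) = 0.00299316; SD = √0.00299316 = 0.0547.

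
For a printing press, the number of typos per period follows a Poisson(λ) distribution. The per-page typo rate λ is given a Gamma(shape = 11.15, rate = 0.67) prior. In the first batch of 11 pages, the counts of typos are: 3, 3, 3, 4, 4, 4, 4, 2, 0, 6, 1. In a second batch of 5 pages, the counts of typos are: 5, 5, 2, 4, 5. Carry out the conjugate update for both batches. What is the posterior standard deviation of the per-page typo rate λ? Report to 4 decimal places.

With a Gamma(shape α, rate β) prior, the Poisson likelihood is conjugate: the posterior is Gamma(α + ΣXᵢ, β + n).
Batch 1: sum of counts S = 34 over n = 11 pages.
After batch 1: Gamma(α+S, β+n) = Gamma(11.15+34, 0.67+11) = Gamma(45.15, 11.67).
Batch 2: sum of counts S = 21 over n = 5 pages.
After batch 2: Gamma(α+S, β+n) = Gamma(45.15+21, 11.67+5) = Gamma(66.15, 16.67).
SD = √α/β = √66.15/16.67 = 0.4879.

0.4879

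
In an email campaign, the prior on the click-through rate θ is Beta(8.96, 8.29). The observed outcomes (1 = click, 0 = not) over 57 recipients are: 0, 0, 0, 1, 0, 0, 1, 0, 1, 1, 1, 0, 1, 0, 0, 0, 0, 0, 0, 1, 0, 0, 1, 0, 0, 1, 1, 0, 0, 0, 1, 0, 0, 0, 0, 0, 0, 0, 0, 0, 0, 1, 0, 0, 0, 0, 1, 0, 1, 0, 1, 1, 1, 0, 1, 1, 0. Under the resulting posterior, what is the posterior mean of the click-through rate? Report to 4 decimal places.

0.3766

The Beta prior is conjugate to a Binomial/Bernoulli likelihood; the update adds successes to α and failures to β.
Posterior: Beta(α+k, β+n−k) = Beta(8.96+19, 8.29+38) = Beta(27.96, 46.29).
Posterior mean = α/(α+β) = 27.96/74.25 = 0.3766.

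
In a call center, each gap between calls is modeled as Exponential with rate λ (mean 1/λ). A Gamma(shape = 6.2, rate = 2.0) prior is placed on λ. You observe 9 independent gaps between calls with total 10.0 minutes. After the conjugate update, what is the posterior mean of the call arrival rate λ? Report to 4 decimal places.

1.2667

With a Gamma(shape α, rate β) prior on the exponential rate λ, the posterior after n observations with total T = Σxᵢ is Gamma(α+n, β+T).
Posterior: Gamma(6.2+9, 2.0+10.0) = Gamma(15.2, 12.0).
Posterior mean of λ = α/β = 15.2/12.0 = 1.2667.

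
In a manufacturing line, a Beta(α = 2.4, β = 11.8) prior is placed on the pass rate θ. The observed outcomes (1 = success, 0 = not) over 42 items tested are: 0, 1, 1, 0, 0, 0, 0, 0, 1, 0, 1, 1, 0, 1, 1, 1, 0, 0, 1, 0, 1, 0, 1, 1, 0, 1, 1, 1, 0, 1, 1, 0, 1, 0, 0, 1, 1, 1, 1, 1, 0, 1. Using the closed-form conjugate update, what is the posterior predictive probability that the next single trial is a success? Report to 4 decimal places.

0.4698

The Beta prior is conjugate to a Binomial/Bernoulli likelihood; the update adds successes to α and failures to β.
Posterior: Beta(α+k, β+n−k) = Beta(2.4+24, 11.8+18) = Beta(26.4, 29.8).
For a single future Bernoulli trial, P(success | data) = α/(α+β) = 0.4698.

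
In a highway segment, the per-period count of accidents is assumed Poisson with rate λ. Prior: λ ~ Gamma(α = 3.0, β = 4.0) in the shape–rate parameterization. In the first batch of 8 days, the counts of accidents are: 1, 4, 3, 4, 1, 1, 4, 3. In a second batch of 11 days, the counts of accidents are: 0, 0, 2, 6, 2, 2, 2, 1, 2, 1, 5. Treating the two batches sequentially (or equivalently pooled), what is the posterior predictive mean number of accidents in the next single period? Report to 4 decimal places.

With a Gamma(shape α, rate β) prior, the Poisson likelihood is conjugate: the posterior is Gamma(α + ΣXᵢ, β + n).
Batch 1: sum of counts S = 21 over n = 8 days.
After batch 1: Gamma(α+S, β+n) = Gamma(3.0+21, 4.0+8) = Gamma(24.0, 12.0).
Batch 2: sum of counts S = 23 over n = 11 days.
After batch 2: Gamma(α+S, β+n) = Gamma(24.0+23, 12.0+11) = Gamma(47.0, 23.0).
The predictive distribution for one future period is NegBinom with mean α/β = 2.0435.

2.0435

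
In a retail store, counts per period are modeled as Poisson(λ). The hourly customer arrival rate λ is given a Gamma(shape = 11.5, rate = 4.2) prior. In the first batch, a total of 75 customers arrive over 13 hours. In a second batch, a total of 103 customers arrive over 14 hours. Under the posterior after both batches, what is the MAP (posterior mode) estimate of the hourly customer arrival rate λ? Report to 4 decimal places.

6.0417

With a Gamma(shape α, rate β) prior, the Poisson likelihood is conjugate: the posterior is Gamma(α + ΣXᵢ, β + n).
After batch 1: Gamma(α+S, β+n) = Gamma(11.5+75, 4.2+13) = Gamma(86.5, 17.2).
After batch 2: Gamma(α+S, β+n) = Gamma(86.5+103, 17.2+14) = Gamma(189.5, 31.2).
Mode of Gamma(α,β) for α≥1 is (α−1)/β = 188.5/31.2 = 6.0417.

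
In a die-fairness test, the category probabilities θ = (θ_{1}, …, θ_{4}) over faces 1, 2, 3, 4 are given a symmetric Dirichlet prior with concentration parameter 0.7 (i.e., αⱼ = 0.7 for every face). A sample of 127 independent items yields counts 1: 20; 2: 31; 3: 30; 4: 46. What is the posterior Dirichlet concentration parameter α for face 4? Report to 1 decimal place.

The Dirichlet prior is conjugate to the Multinomial likelihood: each posterior αⱼ = prior αⱼ + observed count nⱼ.
Posterior concentration: (20.7, 31.7, 30.7, 46.7), total = 129.8.
α_{4} = 0.7 + 46 = 46.7.

46.7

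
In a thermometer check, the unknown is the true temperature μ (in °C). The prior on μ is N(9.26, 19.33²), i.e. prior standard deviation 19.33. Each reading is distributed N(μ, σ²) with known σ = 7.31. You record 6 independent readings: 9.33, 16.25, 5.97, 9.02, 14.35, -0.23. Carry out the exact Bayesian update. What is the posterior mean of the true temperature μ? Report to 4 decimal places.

For Normal data with known variance σ², a Normal(μ₀, σ₀²) prior on μ is conjugate. Posterior precision = 1/σ₀² + n/σ²; posterior mean is the precision-weighted average of μ₀ and x̄.
Σxᵢ = 9.33 + 16.25 + 5.97 + 9.02 + 14.35 + (-0.23) = 54.69, so n·x̄ = 54.69.
σ₀² = 19.33² = 373.6489, σ² = 7.31² = 53.4361; σ² + n·σ₀² = 53.4361 + 6·373.6489 = 2295.3295.
Posterior mean = (μ₀/σ₀² + n·x̄/σ²)/(1/σ₀² + n/σ²) = (σ²·μ₀ + σ₀²·n·x̄)/(σ² + n·σ₀²) = (53.4361·9.26 + 373.6489·54.69)/2295.3295 = 20929.676627/2295.3295 = 9.1184.

9.1184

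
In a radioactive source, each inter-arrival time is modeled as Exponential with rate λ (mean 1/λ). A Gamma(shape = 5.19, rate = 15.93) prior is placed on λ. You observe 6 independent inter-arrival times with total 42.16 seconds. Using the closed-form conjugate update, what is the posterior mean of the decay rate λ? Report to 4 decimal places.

0.1926

With a Gamma(shape α, rate β) prior on the exponential rate λ, the posterior after n observations with total T = Σxᵢ is Gamma(α+n, β+T).
Posterior: Gamma(5.19+6, 15.93+42.16) = Gamma(11.19, 58.09).
Posterior mean of λ = α/β = 11.19/58.09 = 0.1926.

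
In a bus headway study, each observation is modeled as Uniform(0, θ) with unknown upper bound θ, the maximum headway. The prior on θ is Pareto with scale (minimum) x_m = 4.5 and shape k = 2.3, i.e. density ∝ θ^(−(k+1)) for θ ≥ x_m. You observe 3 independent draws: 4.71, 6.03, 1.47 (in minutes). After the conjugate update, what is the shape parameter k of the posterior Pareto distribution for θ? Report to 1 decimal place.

A Pareto(scale x_m, shape k) prior on the upper bound θ of Uniform(0, θ) is conjugate: posterior is Pareto(max(x_m, max xᵢ), k + n).
Sample maximum = 6.03; prior scale x_m = 4.5 → posterior scale = max = 6.03.
Posterior shape = 2.3 + 3 = 5.3.
Posterior shape k = 5.3.

5.3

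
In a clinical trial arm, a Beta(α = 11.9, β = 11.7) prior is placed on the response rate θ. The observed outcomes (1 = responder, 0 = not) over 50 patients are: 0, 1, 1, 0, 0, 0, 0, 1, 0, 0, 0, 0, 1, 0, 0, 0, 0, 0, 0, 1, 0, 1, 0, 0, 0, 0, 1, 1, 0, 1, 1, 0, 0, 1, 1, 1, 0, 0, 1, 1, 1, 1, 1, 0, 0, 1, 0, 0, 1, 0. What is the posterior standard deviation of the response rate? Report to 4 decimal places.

0.0574

The Beta prior is conjugate to a Binomial/Bernoulli likelihood; the update adds successes to α and failures to β.
Posterior: Beta(α+k, β+n−k) = Beta(11.9+20, 11.7+30) = Beta(31.9, 41.7).
Var = αβ/((α+β)²(α+β+1)) = 31.9·41.7/(73.6²·74.6) = 0.00329179; SD = √0.00329179 = 0.0574.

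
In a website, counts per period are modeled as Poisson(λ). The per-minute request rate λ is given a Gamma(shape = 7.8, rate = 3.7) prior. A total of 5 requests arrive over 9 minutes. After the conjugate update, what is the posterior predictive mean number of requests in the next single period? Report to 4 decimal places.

With a Gamma(shape α, rate β) prior, the Poisson likelihood is conjugate: the posterior is Gamma(α + ΣXᵢ, β + n).
Posterior: Gamma(α+S, β+n) = Gamma(7.8+5, 3.7+9) = Gamma(12.8, 12.7).
The predictive distribution for one future period is NegBinom with mean α/β = 1.0079.

1.0079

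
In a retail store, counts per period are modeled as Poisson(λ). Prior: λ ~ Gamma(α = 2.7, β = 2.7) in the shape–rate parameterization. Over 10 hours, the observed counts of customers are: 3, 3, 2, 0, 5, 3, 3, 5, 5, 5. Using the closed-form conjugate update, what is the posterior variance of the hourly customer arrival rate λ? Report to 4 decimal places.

0.2275

With a Gamma(shape α, rate β) prior, the Poisson likelihood is conjugate: the posterior is Gamma(α + ΣXᵢ, β + n).
Sum of counts S = 34 over n = 10 hours.
Posterior: Gamma(α+S, β+n) = Gamma(2.7+34, 2.7+10) = Gamma(36.7, 12.7).
Var = α/β² = 36.7/12.7² = 0.2275.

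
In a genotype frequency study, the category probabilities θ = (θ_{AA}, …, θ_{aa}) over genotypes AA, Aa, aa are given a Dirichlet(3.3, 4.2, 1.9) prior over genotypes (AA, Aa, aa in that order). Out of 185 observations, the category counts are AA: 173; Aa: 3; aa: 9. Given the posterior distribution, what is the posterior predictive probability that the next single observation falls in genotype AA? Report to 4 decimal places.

The Dirichlet prior is conjugate to the Multinomial likelihood: each posterior αⱼ = prior αⱼ + observed count nⱼ.
Posterior concentration: (176.3, 7.2, 10.9), total = 194.4.
P(next = AA | data) = α_{AA}/Σα = 0.9069.

0.9069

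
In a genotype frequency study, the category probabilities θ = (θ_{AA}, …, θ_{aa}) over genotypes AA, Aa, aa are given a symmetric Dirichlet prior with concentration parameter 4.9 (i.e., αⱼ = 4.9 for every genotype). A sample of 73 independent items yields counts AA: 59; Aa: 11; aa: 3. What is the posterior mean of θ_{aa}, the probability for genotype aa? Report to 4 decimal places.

0.0901

The Dirichlet prior is conjugate to the Multinomial likelihood: each posterior αⱼ = prior αⱼ + observed count nⱼ.
Posterior concentration: (63.9, 15.9, 7.9), total = 87.7.
E[θ_{aa}|data] = α_{aa}/Σα = 7.9/87.7 = 0.0901.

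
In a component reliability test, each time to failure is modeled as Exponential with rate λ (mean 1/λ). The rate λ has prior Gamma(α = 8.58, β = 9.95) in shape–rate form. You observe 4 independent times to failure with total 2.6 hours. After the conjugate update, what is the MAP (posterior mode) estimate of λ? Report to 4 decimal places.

With a Gamma(shape α, rate β) prior on the exponential rate λ, the posterior after n observations with total T = Σxᵢ is Gamma(α+n, β+T).
Posterior: Gamma(8.58+4, 9.95+2.6) = Gamma(12.58, 12.55).
Mode = (α−1)/β = 0.9227.

0.9227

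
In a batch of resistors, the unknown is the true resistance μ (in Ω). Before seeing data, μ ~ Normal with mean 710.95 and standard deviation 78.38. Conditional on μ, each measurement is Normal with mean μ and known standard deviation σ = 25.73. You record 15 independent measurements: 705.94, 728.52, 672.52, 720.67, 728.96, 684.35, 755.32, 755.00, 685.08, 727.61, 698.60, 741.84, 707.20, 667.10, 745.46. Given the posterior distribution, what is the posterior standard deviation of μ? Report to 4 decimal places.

For Normal data with known variance σ², a Normal(μ₀, σ₀²) prior on μ is conjugate. Posterior precision = 1/σ₀² + n/σ²; posterior mean is the precision-weighted average of μ₀ and x̄.
σ₀² = 78.38² = 6143.4244, σ² = 25.73² = 662.0329; σ² + n·σ₀² = 662.0329 + 15·6143.4244 = 92813.3989.
Posterior precision = 1/σ₀² + n/σ² = 1/6143.4244 + 15/662.0329 = (σ² + n·σ₀²)/(σ₀²σ²) = 92813.3989/(6143.4244·662.0329); posterior variance σₙ² = σ₀²σ²/(σ² + n·σ₀²) = 6143.4244·662.0329/92813.3989 = 43.820710.
Posterior SD = √σₙ² = √(6143.4244·662.0329/92813.3989) = 6.6197.

6.6197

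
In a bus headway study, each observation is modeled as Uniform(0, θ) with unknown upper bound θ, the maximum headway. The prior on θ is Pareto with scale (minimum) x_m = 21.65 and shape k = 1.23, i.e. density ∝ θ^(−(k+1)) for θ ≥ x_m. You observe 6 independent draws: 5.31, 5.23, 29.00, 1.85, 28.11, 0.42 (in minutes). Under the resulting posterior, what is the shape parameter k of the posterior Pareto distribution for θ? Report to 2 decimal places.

A Pareto(scale x_m, shape k) prior on the upper bound θ of Uniform(0, θ) is conjugate: posterior is Pareto(max(x_m, max xᵢ), k + n).
Sample maximum = 29.00; prior scale x_m = 21.65 → posterior scale = max = 29.00.
Posterior shape = 1.23 + 6 = 7.23.
Posterior shape k = 7.23.

7.23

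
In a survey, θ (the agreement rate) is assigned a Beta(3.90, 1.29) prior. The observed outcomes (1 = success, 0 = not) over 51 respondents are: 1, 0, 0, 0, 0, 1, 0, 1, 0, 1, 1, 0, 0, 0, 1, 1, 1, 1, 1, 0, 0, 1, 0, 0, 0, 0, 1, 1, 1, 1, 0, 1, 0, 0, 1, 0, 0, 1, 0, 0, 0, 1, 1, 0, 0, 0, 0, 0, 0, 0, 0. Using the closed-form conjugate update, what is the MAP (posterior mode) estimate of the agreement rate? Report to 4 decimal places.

0.4226

The Beta prior is conjugate to a Binomial/Bernoulli likelihood; the update adds successes to α and failures to β.
Posterior: Beta(α+k, β+n−k) = Beta(3.90+20, 1.29+31) = Beta(23.90, 32.29).
Mode of Beta(a,b) for a,b>1 is (a−1)/(a+b−2) = 22.90/54.19 = 0.4226.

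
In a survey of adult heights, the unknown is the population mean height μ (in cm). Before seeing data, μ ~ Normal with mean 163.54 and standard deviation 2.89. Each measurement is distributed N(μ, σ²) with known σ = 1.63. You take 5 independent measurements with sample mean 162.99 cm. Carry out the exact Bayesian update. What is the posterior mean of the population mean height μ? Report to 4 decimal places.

163.0229

For Normal data with known variance σ², a Normal(μ₀, σ₀²) prior on μ is conjugate. Posterior precision = 1/σ₀² + n/σ²; posterior mean is the precision-weighted average of μ₀ and x̄.
n·x̄ = 5·162.99 = 814.95.
σ₀² = 2.89² = 8.3521, σ² = 1.63² = 2.6569; σ² + n·σ₀² = 2.6569 + 5·8.3521 = 44.4174.
Posterior mean = (μ₀/σ₀² + n·x̄/σ²)/(1/σ₀² + n/σ²) = (σ²·μ₀ + σ₀²·n·x̄)/(σ² + n·σ₀²) = (2.6569·163.54 + 8.3521·814.95)/44.4174 = 7241.053321/44.4174 = 163.0229.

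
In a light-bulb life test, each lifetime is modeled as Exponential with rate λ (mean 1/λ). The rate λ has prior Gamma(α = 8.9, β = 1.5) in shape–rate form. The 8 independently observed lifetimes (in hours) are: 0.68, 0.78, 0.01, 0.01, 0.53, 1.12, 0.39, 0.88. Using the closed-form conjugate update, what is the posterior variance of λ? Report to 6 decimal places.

0.485493

With a Gamma(shape α, rate β) prior on the exponential rate λ, the posterior after n observations with total T = Σxᵢ is Gamma(α+n, β+T).
Sum of observations T = 4.40 hours; n = 8.
Posterior: Gamma(8.9+8, 1.5+4.40) = Gamma(16.9, 5.90).
Var = α/β² = 0.485493.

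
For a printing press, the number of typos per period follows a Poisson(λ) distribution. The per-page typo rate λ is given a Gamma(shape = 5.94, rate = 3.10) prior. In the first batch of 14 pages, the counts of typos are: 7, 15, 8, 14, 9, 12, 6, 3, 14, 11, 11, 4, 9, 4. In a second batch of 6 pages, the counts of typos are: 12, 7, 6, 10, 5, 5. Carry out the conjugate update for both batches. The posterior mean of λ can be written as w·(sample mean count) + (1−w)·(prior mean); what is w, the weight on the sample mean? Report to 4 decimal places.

0.8658

With a Gamma(shape α, rate β) prior, the Poisson likelihood is conjugate: the posterior is Gamma(α + ΣXᵢ, β + n).
Total number of pages: n = 14 + 6 = 20.
Posterior mean = (α₀+S)/(β₀+n) = [n/(β₀+n)]·(S/n) + [β₀/(β₀+n)]·(α₀/β₀), so only n and β₀ enter the weight.
Weight on data w = n/(β₀+n) = 20/(3.10+20) = 20/23.10 = 0.8658.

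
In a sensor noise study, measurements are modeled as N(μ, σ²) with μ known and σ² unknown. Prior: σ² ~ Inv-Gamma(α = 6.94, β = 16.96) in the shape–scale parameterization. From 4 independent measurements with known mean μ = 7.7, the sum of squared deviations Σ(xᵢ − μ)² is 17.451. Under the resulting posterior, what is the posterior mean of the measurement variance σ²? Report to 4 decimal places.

3.2349

With known mean μ and an Inverse-Gamma(α, β) prior on σ², the Normal likelihood is conjugate: posterior is Inv-Gamma(α + n/2, β + Σ(xᵢ−μ)²/2).
Posterior: Inv-Gamma(6.94 + 4/2, 16.96 + 17.451/2) = Inv-Gamma(8.94, 25.6855).
E[σ²|data] = β/(α−1) = 25.6855/7.94 = 3.2349.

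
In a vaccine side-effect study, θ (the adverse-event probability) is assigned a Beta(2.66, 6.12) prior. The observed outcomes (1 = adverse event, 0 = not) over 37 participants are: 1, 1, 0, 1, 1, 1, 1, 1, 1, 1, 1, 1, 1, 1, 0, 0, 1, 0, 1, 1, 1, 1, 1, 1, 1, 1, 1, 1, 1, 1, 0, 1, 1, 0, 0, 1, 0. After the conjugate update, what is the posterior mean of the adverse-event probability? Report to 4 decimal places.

0.6916

The Beta prior is conjugate to a Binomial/Bernoulli likelihood; the update adds successes to α and failures to β.
Posterior: Beta(α+k, β+n−k) = Beta(2.66+29, 6.12+8) = Beta(31.66, 14.12).
Posterior mean = α/(α+β) = 31.66/45.78 = 0.6916.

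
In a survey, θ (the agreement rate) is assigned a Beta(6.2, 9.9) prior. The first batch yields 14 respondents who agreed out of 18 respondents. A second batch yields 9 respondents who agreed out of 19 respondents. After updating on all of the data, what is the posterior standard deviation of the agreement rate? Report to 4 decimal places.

The Beta prior is conjugate to a Binomial/Bernoulli likelihood; the update adds successes to α and failures to β.
After batch 1: Beta(6.2+14, 9.9+4) = Beta(20.2, 13.9).
After batch 2: Beta(20.2+9, 13.9+10) = Beta(29.2, 23.9).
Var = αβ/((α+β)²(α+β+1)) = 29.2·23.9/(53.1²·54.1) = 0.00457504; SD = √0.00457504 = 0.0676.

0.0676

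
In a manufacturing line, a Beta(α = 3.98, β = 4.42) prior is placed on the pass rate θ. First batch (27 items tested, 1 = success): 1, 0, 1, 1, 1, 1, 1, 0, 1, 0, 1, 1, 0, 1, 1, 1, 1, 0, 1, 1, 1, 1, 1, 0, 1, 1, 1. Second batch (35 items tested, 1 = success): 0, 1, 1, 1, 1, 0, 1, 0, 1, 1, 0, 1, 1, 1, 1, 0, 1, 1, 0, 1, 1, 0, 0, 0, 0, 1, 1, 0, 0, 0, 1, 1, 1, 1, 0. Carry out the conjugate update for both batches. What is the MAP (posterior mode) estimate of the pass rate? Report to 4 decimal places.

The Beta prior is conjugate to a Binomial/Bernoulli likelihood; the update adds successes to α and failures to β.
After batch 1: Beta(3.98+21, 4.42+6) = Beta(24.98, 10.42).
After batch 2: Beta(24.98+21, 10.42+14) = Beta(45.98, 24.42).
Mode of Beta(a,b) for a,b>1 is (a−1)/(a+b−2) = 44.98/68.40 = 0.6576.

0.6576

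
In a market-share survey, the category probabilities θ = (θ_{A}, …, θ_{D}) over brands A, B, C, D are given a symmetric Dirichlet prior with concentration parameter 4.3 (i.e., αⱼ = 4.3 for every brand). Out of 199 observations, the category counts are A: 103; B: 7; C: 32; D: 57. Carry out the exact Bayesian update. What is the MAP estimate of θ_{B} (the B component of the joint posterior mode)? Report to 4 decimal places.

0.0485

The Dirichlet prior is conjugate to the Multinomial likelihood: each posterior αⱼ = prior αⱼ + observed count nⱼ.
Posterior concentration: (107.3, 11.3, 36.3, 61.3), total = 216.2.
Joint mode component: (α_{B}−1)/(Σα−K) = 10.3/212.2 = 0.0485.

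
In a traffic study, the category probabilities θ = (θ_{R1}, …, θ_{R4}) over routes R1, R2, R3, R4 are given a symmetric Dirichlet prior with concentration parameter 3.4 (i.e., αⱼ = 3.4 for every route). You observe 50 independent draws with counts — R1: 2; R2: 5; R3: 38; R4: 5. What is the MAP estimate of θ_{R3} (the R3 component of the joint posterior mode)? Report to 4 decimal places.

The Dirichlet prior is conjugate to the Multinomial likelihood: each posterior αⱼ = prior αⱼ + observed count nⱼ.
Posterior concentration: (5.4, 8.4, 41.4, 8.4), total = 63.6.
Joint mode component: (α_{R3}−1)/(Σα−K) = 40.4/59.6 = 0.6779.

0.6779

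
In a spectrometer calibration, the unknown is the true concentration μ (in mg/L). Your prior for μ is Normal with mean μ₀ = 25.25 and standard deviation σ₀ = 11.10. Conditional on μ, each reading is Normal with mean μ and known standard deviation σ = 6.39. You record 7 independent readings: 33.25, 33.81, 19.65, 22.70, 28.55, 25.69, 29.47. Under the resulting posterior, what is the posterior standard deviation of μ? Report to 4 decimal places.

For Normal data with known variance σ², a Normal(μ₀, σ₀²) prior on μ is conjugate. Posterior precision = 1/σ₀² + n/σ²; posterior mean is the precision-weighted average of μ₀ and x̄.
σ₀² = 11.10² = 123.21, σ² = 6.39² = 40.8321; σ² + n·σ₀² = 40.8321 + 7·123.21 = 903.3021.
Posterior precision = 1/σ₀² + n/σ² = 1/123.21 + 7/40.8321 = (σ² + n·σ₀²)/(σ₀²σ²) = 903.3021/(123.21·40.8321); posterior variance σₙ² = σ₀²σ²/(σ² + n·σ₀²) = 123.21·40.8321/903.3021 = 5.569480.
Posterior SD = √σₙ² = √(123.21·40.8321/903.3021) = 2.3600.

2.3600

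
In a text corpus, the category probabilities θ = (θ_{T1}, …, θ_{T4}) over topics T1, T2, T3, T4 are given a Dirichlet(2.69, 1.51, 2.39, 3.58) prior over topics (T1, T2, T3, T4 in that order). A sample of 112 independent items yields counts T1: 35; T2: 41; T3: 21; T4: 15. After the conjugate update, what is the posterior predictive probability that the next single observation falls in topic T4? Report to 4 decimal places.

The Dirichlet prior is conjugate to the Multinomial likelihood: each posterior αⱼ = prior αⱼ + observed count nⱼ.
Posterior concentration: (37.69, 42.51, 23.39, 18.58), total = 122.17.
P(next = T4 | data) = α_{T4}/Σα = 0.1521.

0.1521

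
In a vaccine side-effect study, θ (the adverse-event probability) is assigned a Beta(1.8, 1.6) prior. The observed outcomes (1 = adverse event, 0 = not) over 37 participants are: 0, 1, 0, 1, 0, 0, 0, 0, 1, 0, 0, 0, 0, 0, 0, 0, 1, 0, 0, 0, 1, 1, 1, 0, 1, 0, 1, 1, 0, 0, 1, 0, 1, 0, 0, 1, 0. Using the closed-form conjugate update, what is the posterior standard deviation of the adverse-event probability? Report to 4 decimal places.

The Beta prior is conjugate to a Binomial/Bernoulli likelihood; the update adds successes to α and failures to β.
Posterior: Beta(α+k, β+n−k) = Beta(1.8+13, 1.6+24) = Beta(14.8, 25.6).
Var = αβ/((α+β)²(α+β+1)) = 14.8·25.6/(40.4²·41.4) = 0.00560710; SD = √0.00560710 = 0.0749.

0.0749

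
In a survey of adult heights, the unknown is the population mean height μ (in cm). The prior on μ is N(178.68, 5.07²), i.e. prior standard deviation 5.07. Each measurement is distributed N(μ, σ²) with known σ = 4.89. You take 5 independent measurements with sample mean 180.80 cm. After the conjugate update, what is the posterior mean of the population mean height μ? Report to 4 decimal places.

180.4674

For Normal data with known variance σ², a Normal(μ₀, σ₀²) prior on μ is conjugate. Posterior precision = 1/σ₀² + n/σ²; posterior mean is the precision-weighted average of μ₀ and x̄.
n·x̄ = 5·180.80 = 904.
σ₀² = 5.07² = 25.7049, σ² = 4.89² = 23.9121; σ² + n·σ₀² = 23.9121 + 5·25.7049 = 152.4366.
Posterior mean = (μ₀/σ₀² + n·x̄/σ²)/(1/σ₀² + n/σ²) = (σ²·μ₀ + σ₀²·n·x̄)/(σ² + n·σ₀²) = (23.9121·178.68 + 25.7049·904)/152.4366 = 27509.843628/152.4366 = 180.4674.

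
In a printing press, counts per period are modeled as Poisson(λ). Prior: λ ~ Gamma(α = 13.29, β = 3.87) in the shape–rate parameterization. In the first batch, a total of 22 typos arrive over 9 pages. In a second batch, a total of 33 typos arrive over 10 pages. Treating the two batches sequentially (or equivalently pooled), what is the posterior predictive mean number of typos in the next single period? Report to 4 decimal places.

2.9860

With a Gamma(shape α, rate β) prior, the Poisson likelihood is conjugate: the posterior is Gamma(α + ΣXᵢ, β + n).
After batch 1: Gamma(α+S, β+n) = Gamma(13.29+22, 3.87+9) = Gamma(35.29, 12.87).
After batch 2: Gamma(α+S, β+n) = Gamma(35.29+33, 12.87+10) = Gamma(68.29, 22.87).
The predictive distribution for one future period is NegBinom with mean α/β = 2.9860.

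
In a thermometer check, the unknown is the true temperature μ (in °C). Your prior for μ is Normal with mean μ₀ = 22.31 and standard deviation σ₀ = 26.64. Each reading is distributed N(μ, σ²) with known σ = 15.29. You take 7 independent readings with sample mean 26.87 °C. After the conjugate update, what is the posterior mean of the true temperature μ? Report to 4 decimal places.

For Normal data with known variance σ², a Normal(μ₀, σ₀²) prior on μ is conjugate. Posterior precision = 1/σ₀² + n/σ²; posterior mean is the precision-weighted average of μ₀ and x̄.
n·x̄ = 7·26.87 = 188.09.
σ₀² = 26.64² = 709.6896, σ² = 15.29² = 233.7841; σ² + n·σ₀² = 233.7841 + 7·709.6896 = 5201.6113.
Posterior mean = (μ₀/σ₀² + n·x̄/σ²)/(1/σ₀² + n/σ²) = (σ²·μ₀ + σ₀²·n·x̄)/(σ² + n·σ₀²) = (233.7841·22.31 + 709.6896·188.09)/5201.6113 = 138701.240135/5201.6113 = 26.6651.

26.6651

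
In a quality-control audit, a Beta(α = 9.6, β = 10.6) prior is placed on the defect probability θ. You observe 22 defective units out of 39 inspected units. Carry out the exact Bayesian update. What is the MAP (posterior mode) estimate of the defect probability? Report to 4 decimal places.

The Beta prior is conjugate to a Binomial/Bernoulli likelihood; the update adds successes to α and failures to β.
Posterior: Beta(α+k, β+n−k) = Beta(9.6+22, 10.6+17) = Beta(31.6, 27.6).
Mode of Beta(a,b) for a,b>1 is (a−1)/(a+b−2) = 30.6/57.2 = 0.5350.

0.5350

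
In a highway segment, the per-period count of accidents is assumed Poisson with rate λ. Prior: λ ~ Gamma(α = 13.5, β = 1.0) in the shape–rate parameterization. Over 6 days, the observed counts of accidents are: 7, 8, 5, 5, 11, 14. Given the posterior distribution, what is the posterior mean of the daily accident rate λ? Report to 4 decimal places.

With a Gamma(shape α, rate β) prior, the Poisson likelihood is conjugate: the posterior is Gamma(α + ΣXᵢ, β + n).
Sum of counts S = 50 over n = 6 days.
Posterior: Gamma(α+S, β+n) = Gamma(13.5+50, 1.0+6) = Gamma(63.5, 7.0).
Posterior mean = α/β = 63.5/7.0 = 9.0714.

9.0714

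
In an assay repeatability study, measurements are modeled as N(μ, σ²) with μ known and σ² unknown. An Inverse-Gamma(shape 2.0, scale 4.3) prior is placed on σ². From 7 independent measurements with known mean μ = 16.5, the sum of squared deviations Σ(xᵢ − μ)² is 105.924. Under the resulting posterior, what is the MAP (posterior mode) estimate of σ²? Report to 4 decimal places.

With known mean μ and an Inverse-Gamma(α, β) prior on σ², the Normal likelihood is conjugate: posterior is Inv-Gamma(α + n/2, β + Σ(xᵢ−μ)²/2).
Posterior: Inv-Gamma(2.0 + 7/2, 4.3 + 105.924/2) = Inv-Gamma(5.50, 57.2620).
Mode = β/(α+1) = 57.2620/6.50 = 8.8095.

8.8095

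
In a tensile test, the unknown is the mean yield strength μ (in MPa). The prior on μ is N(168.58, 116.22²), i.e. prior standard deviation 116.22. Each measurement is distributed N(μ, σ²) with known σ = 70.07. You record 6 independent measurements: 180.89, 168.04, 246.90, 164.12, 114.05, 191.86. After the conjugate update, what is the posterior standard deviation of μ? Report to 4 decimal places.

For Normal data with known variance σ², a Normal(μ₀, σ₀²) prior on μ is conjugate. Posterior precision = 1/σ₀² + n/σ²; posterior mean is the precision-weighted average of μ₀ and x̄.
σ₀² = 116.22² = 13507.0884, σ² = 70.07² = 4909.8049; σ² + n·σ₀² = 4909.8049 + 6·13507.0884 = 85952.3353.
Posterior precision = 1/σ₀² + n/σ² = 1/13507.0884 + 6/4909.8049 = (σ² + n·σ₀²)/(σ₀²σ²) = 85952.3353/(13507.0884·4909.8049); posterior variance σₙ² = σ₀²σ²/(σ² + n·σ₀²) = 13507.0884·4909.8049/85952.3353 = 771.557498.
Posterior SD = √σₙ² = √(13507.0884·4909.8049/85952.3353) = 27.7769.

27.7769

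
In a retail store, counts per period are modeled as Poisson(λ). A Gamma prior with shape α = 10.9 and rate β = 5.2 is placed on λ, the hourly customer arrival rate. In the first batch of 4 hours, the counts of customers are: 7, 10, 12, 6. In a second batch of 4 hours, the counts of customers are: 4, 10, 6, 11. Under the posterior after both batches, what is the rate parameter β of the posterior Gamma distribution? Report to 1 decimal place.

With a Gamma(shape α, rate β) prior, the Poisson likelihood is conjugate: the posterior is Gamma(α + ΣXᵢ, β + n).
Batch 1: sum of counts S = 35 over n = 4 hours.
After batch 1: Gamma(α+S, β+n) = Gamma(10.9+35, 5.2+4) = Gamma(45.9, 9.2).
Batch 2: sum of counts S = 31 over n = 4 hours.
After batch 2: Gamma(α+S, β+n) = Gamma(45.9+31, 9.2+4) = Gamma(76.9, 13.2).
Posterior β = 13.2.

13.2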